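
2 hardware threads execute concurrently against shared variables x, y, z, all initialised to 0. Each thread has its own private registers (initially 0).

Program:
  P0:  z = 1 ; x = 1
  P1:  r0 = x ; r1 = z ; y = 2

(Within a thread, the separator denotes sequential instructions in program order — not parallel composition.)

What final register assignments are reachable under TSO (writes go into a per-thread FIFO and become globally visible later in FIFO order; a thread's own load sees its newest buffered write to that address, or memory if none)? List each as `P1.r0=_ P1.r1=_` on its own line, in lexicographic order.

P1.r0=0 P1.r1=0
P1.r0=0 P1.r1=1
P1.r0=1 P1.r1=1

outcome vector order: (P1.r0,P1.r1)
|TSO outcomes| = 3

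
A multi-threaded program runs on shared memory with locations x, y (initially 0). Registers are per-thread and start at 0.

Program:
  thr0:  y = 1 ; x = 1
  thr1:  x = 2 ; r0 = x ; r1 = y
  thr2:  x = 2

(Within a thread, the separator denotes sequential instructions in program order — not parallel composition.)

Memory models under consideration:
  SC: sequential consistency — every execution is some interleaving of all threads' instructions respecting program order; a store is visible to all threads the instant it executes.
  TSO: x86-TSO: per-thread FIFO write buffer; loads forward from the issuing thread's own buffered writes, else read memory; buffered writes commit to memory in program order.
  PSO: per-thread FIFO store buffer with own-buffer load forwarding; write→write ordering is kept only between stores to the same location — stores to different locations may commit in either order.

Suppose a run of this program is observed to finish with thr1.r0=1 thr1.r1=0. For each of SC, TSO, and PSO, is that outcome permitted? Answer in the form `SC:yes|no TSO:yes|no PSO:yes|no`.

SC:no TSO:no PSO:yes

outcome vector order: (thr1.r0,thr1.r1)
under SC → 11, 20, 21
under TSO → 11, 20, 21
under PSO → 10, 11, 20, 21
target 10 ∈ {PSO}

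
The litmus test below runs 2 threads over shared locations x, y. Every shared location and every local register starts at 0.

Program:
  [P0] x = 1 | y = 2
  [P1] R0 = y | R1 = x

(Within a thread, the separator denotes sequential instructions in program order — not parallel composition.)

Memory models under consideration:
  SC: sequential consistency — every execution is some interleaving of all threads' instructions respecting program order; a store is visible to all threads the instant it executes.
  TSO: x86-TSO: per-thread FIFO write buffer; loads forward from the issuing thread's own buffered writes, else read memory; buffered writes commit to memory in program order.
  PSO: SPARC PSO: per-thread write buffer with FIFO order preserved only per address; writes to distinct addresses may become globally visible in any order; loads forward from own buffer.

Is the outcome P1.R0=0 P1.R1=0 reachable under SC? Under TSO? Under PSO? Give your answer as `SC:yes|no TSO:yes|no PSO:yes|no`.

SC:yes TSO:yes PSO:yes

outcome vector order: (P1.R0,P1.R1)
[SC] allowed = {0/0, 0/1, 2/1}
[TSO] allowed = {0/0, 0/1, 2/1}
[PSO] allowed = {0/0, 0/1, 2/0, 2/1}
target 0/0 ∈ {SC,TSO,PSO}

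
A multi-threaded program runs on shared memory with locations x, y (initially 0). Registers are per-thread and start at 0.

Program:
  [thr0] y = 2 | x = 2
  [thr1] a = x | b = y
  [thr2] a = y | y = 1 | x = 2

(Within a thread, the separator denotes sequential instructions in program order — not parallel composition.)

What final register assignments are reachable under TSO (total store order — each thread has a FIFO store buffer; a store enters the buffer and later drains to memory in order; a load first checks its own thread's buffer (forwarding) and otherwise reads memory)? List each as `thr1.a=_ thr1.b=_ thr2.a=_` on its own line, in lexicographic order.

outcome vector order: (thr1.a,thr1.b,thr2.a)
|TSO outcomes| = 10

thr1.a=0 thr1.b=0 thr2.a=0
thr1.a=0 thr1.b=0 thr2.a=2
thr1.a=0 thr1.b=1 thr2.a=0
thr1.a=0 thr1.b=1 thr2.a=2
thr1.a=0 thr1.b=2 thr2.a=0
thr1.a=0 thr1.b=2 thr2.a=2
thr1.a=2 thr1.b=1 thr2.a=0
thr1.a=2 thr1.b=1 thr2.a=2
thr1.a=2 thr1.b=2 thr2.a=0
thr1.a=2 thr1.b=2 thr2.a=2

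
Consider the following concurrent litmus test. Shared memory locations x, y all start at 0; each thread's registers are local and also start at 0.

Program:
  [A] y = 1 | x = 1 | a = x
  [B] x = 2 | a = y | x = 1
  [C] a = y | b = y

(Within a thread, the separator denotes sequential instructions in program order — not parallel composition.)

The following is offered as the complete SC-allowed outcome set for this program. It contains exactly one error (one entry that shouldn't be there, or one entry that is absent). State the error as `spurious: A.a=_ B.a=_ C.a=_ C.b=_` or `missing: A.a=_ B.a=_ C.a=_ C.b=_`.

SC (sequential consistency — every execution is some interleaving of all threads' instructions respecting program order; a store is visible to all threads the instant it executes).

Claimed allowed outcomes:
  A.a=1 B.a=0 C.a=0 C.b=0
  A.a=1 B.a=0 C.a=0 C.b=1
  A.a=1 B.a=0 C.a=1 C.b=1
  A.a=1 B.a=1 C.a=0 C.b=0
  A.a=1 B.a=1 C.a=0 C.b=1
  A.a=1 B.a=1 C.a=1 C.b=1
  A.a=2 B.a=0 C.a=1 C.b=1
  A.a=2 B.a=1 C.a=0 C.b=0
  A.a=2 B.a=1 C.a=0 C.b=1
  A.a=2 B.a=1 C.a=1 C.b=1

spurious: A.a=2 B.a=0 C.a=1 C.b=1

outcome vector order: (A.a,B.a,C.a,C.b)
[SC] allowed = {(1,0,0,0), (1,0,0,1), (1,0,1,1), (1,1,0,0), (1,1,0,1), (1,1,1,1), (2,1,0,0), (2,1,0,1), (2,1,1,1)}
claimed∖SC = {(2,0,1,1)}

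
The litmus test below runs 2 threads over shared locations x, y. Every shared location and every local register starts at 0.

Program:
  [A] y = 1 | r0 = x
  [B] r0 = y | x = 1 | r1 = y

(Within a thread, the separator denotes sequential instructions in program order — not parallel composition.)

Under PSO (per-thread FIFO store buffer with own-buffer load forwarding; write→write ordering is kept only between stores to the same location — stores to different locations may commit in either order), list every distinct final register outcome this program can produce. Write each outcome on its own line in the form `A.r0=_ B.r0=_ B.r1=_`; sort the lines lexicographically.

outcome vector order: (A.r0,B.r0,B.r1)
|PSO outcomes| = 6

A.r0=0 B.r0=0 B.r1=0
A.r0=0 B.r0=0 B.r1=1
A.r0=0 B.r0=1 B.r1=1
A.r0=1 B.r0=0 B.r1=0
A.r0=1 B.r0=0 B.r1=1
A.r0=1 B.r0=1 B.r1=1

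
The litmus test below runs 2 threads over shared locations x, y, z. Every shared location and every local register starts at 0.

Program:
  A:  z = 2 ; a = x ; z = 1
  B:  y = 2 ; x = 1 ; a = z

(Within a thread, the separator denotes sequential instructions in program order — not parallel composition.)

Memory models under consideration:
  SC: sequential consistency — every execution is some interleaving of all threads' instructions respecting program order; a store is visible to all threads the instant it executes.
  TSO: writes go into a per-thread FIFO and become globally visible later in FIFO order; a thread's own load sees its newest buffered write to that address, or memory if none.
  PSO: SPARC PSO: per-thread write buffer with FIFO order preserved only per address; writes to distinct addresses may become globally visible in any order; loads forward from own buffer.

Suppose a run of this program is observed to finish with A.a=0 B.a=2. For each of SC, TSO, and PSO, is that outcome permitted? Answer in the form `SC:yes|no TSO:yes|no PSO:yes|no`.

SC:yes TSO:yes PSO:yes

outcome vector order: (A.a,B.a)
[SC] allowed = {(0,1); (0,2); (1,0); (1,1); (1,2)}
[TSO] allowed = {(0,0); (0,1); (0,2); (1,0); (1,1); (1,2)}
[PSO] allowed = {(0,0); (0,1); (0,2); (1,0); (1,1); (1,2)}
target (0,2) ∈ {SC,TSO,PSO}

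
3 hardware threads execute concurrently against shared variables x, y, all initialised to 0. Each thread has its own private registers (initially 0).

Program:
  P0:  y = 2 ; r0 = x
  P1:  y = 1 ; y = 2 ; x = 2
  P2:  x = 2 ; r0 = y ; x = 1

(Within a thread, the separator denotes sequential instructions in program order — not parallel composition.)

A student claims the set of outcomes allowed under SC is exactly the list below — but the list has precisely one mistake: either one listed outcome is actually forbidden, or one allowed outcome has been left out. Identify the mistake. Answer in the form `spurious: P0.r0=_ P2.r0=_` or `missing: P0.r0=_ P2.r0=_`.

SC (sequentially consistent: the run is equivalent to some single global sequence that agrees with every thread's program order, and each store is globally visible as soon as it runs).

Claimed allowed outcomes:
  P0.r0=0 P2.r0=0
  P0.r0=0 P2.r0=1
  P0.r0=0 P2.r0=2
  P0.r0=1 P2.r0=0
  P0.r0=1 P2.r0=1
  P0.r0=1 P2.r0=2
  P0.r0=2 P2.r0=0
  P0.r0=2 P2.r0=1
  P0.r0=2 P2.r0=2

spurious: P0.r0=0 P2.r0=0

outcome vector order: (P0.r0,P2.r0)
SC: 8 outcomes — {01 02 10 11 12 20 21 22}
claimed∖SC = {00}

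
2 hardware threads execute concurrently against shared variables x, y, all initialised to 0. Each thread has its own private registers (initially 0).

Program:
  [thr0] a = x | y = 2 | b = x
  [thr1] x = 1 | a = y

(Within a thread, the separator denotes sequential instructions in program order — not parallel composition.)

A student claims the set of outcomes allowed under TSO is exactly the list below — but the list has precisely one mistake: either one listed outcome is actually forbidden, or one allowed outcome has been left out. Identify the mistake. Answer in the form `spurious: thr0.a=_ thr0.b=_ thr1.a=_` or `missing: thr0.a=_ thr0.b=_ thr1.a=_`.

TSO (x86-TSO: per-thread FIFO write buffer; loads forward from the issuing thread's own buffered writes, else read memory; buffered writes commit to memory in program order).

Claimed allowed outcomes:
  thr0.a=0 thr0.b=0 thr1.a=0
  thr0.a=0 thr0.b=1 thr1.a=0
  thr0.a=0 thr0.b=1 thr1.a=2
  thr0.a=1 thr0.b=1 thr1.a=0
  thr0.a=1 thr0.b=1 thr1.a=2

outcome vector order: (thr0.a,thr0.b,thr1.a)
[TSO] allowed = {<0 0 0>; <0 0 2>; <0 1 0>; <0 1 2>; <1 1 0>; <1 1 2>}
TSO∖claimed = {<0 0 2>}

missing: thr0.a=0 thr0.b=0 thr1.a=2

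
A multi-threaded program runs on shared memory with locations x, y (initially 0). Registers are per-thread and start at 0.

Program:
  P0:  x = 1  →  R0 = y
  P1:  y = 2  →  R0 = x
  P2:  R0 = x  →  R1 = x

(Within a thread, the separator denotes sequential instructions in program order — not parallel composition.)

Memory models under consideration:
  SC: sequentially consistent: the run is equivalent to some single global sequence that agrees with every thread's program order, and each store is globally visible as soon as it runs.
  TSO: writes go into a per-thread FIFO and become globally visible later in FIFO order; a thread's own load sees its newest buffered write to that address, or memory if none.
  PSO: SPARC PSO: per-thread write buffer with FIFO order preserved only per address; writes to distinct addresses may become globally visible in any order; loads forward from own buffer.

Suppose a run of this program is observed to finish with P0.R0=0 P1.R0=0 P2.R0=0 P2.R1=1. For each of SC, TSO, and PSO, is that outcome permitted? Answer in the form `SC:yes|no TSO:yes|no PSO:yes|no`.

outcome vector order: (P0.R0,P1.R0,P2.R0,P2.R1)
SC (9): <0 1 0 0>, <0 1 0 1>, <0 1 1 1>, <2 0 0 0>, <2 0 0 1>, <2 0 1 1>, <2 1 0 0>, <2 1 0 1>, <2 1 1 1>
TSO (12): <0 0 0 0>, <0 0 0 1>, <0 0 1 1>, <0 1 0 0>, <0 1 0 1>, <0 1 1 1>, <2 0 0 0>, <2 0 0 1>, <2 0 1 1>, <2 1 0 0>, <2 1 0 1>, <2 1 1 1>
PSO (12): <0 0 0 0>, <0 0 0 1>, <0 0 1 1>, <0 1 0 0>, <0 1 0 1>, <0 1 1 1>, <2 0 0 0>, <2 0 0 1>, <2 0 1 1>, <2 1 0 0>, <2 1 0 1>, <2 1 1 1>
target <0 0 0 1> ∈ {TSO,PSO}

SC:no TSO:yes PSO:yes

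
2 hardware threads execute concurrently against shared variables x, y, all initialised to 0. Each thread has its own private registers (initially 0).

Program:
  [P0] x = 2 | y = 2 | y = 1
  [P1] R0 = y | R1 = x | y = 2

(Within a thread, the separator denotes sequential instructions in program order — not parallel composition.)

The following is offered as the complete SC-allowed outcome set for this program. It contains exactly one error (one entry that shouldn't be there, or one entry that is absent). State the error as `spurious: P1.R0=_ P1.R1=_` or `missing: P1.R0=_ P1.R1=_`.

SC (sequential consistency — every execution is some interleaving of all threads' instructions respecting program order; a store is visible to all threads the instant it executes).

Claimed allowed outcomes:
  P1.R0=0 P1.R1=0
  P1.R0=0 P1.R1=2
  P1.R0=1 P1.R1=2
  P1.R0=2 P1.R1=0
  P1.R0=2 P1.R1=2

spurious: P1.R0=2 P1.R1=0

outcome vector order: (P1.R0,P1.R1)
under SC → (0,0) (0,2) (1,2) (2,2)
claimed∖SC = {(2,0)}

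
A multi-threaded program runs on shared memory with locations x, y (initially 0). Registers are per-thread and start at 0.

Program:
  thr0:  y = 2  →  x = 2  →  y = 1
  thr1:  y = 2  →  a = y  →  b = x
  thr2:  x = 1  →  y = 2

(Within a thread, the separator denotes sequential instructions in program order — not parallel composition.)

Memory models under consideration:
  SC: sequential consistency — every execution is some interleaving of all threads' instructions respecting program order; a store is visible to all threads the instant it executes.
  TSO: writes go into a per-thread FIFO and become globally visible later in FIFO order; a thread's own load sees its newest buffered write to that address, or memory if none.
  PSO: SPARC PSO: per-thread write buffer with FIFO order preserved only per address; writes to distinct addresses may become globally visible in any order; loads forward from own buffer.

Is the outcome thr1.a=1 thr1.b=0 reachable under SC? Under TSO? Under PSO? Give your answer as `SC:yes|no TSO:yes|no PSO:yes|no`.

outcome vector order: (thr1.a,thr1.b)
[SC] allowed = {1/1, 1/2, 2/0, 2/1, 2/2}
[TSO] allowed = {1/1, 1/2, 2/0, 2/1, 2/2}
[PSO] allowed = {1/0, 1/1, 1/2, 2/0, 2/1, 2/2}
target 1/0 ∈ {PSO}

SC:no TSO:no PSO:yes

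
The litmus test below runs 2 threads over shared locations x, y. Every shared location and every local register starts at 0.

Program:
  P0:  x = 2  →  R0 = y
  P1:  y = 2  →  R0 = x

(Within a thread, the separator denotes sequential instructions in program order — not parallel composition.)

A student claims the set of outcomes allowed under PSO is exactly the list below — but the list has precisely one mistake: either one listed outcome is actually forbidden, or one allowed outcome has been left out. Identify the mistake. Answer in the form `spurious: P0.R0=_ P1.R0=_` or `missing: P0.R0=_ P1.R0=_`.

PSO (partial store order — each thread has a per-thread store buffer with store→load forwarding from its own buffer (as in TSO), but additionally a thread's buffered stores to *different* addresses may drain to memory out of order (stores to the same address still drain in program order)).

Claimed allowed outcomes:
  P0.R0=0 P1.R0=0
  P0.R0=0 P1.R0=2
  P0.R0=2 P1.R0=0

missing: P0.R0=2 P1.R0=2

outcome vector order: (P0.R0,P1.R0)
under PSO → 00; 02; 20; 22
PSO∖claimed = {22}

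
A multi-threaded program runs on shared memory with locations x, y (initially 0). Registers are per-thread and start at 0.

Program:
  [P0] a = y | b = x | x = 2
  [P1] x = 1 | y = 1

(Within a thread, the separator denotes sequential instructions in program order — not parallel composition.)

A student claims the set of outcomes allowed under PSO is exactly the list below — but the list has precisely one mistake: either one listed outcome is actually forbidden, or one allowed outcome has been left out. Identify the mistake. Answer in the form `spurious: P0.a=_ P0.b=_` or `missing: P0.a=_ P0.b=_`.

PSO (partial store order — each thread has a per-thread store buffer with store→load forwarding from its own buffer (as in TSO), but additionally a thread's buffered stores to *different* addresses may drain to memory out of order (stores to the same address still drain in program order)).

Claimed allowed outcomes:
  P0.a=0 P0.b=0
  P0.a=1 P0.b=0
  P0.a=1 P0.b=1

missing: P0.a=0 P0.b=1

outcome vector order: (P0.a,P0.b)
under PSO → 0/0, 0/1, 1/0, 1/1
PSO∖claimed = {0/1}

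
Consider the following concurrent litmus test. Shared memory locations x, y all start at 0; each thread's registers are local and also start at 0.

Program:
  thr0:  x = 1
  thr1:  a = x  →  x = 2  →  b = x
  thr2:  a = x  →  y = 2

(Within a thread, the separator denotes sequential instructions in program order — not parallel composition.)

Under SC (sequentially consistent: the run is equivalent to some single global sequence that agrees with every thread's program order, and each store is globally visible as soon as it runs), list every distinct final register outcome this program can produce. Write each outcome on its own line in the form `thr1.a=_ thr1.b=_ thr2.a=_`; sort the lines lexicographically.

thr1.a=0 thr1.b=1 thr2.a=0
thr1.a=0 thr1.b=1 thr2.a=1
thr1.a=0 thr1.b=1 thr2.a=2
thr1.a=0 thr1.b=2 thr2.a=0
thr1.a=0 thr1.b=2 thr2.a=1
thr1.a=0 thr1.b=2 thr2.a=2
thr1.a=1 thr1.b=2 thr2.a=0
thr1.a=1 thr1.b=2 thr2.a=1
thr1.a=1 thr1.b=2 thr2.a=2

outcome vector order: (thr1.a,thr1.b,thr2.a)
|SC outcomes| = 9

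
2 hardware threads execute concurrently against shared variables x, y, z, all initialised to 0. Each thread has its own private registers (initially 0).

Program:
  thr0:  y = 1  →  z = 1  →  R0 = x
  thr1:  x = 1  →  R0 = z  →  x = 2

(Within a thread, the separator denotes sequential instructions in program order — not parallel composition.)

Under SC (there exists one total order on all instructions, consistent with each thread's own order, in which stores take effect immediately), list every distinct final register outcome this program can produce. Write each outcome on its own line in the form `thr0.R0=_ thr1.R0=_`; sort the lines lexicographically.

thr0.R0=0 thr1.R0=1
thr0.R0=1 thr1.R0=0
thr0.R0=1 thr1.R0=1
thr0.R0=2 thr1.R0=0
thr0.R0=2 thr1.R0=1

outcome vector order: (thr0.R0,thr1.R0)
|SC outcomes| = 5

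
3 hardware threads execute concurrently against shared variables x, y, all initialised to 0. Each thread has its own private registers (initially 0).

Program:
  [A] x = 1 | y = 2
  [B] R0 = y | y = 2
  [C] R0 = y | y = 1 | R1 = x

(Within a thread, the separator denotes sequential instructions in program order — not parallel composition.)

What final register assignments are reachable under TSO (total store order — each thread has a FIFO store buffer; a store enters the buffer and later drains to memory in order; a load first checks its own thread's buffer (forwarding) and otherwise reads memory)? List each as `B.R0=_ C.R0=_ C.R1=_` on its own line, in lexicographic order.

outcome vector order: (B.R0,C.R0,C.R1)
|TSO outcomes| = 10

B.R0=0 C.R0=0 C.R1=0
B.R0=0 C.R0=0 C.R1=1
B.R0=0 C.R0=2 C.R1=0
B.R0=0 C.R0=2 C.R1=1
B.R0=1 C.R0=0 C.R1=0
B.R0=1 C.R0=0 C.R1=1
B.R0=1 C.R0=2 C.R1=1
B.R0=2 C.R0=0 C.R1=0
B.R0=2 C.R0=0 C.R1=1
B.R0=2 C.R0=2 C.R1=1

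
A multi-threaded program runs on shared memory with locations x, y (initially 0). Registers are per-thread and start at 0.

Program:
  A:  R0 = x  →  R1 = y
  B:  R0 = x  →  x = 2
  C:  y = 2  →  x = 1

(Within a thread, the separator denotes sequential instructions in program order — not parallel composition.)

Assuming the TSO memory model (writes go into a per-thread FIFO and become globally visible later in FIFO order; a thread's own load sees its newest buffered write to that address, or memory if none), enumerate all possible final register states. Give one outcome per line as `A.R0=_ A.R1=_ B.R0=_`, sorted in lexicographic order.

A.R0=0 A.R1=0 B.R0=0
A.R0=0 A.R1=0 B.R0=1
A.R0=0 A.R1=2 B.R0=0
A.R0=0 A.R1=2 B.R0=1
A.R0=1 A.R1=2 B.R0=0
A.R0=1 A.R1=2 B.R0=1
A.R0=2 A.R1=0 B.R0=0
A.R0=2 A.R1=2 B.R0=0
A.R0=2 A.R1=2 B.R0=1

outcome vector order: (A.R0,A.R1,B.R0)
|TSO outcomes| = 9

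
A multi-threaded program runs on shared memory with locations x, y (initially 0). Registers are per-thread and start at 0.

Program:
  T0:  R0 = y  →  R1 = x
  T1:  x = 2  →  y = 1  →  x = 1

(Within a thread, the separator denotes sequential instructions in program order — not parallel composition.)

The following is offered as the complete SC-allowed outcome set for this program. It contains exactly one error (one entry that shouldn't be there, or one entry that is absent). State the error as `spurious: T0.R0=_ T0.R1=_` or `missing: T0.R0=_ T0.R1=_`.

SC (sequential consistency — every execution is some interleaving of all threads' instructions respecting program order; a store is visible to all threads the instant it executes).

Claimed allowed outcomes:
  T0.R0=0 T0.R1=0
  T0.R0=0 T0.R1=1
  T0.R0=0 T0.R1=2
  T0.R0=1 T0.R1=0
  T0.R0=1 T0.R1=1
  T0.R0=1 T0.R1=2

spurious: T0.R0=1 T0.R1=0

outcome vector order: (T0.R0,T0.R1)
SC (5): <0 0>, <0 1>, <0 2>, <1 1>, <1 2>
claimed∖SC = {<1 0>}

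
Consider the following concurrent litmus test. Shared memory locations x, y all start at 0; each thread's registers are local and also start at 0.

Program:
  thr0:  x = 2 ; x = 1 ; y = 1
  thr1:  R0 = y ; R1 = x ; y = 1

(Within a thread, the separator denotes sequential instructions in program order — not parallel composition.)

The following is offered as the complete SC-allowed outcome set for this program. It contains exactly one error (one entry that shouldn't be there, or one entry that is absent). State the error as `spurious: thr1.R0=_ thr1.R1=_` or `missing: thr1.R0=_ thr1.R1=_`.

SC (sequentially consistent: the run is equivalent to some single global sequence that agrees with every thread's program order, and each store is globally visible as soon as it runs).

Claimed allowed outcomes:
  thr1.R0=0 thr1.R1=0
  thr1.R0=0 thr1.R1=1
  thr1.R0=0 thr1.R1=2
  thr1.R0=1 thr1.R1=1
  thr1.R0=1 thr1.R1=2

spurious: thr1.R0=1 thr1.R1=2

outcome vector order: (thr1.R0,thr1.R1)
SC (4): 00, 01, 02, 11
claimed∖SC = {12}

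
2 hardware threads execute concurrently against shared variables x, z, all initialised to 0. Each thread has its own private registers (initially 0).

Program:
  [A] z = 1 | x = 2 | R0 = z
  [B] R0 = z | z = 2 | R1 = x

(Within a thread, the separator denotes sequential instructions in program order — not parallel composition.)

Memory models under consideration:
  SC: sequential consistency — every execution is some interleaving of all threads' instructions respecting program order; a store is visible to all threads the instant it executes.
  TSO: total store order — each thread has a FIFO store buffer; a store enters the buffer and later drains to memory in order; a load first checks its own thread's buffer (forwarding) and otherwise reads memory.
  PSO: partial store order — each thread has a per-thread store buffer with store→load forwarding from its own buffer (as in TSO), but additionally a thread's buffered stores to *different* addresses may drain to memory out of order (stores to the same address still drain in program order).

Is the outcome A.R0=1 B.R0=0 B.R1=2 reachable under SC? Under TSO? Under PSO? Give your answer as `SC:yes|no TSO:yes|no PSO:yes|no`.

outcome vector order: (A.R0,B.R0,B.R1)
[SC] allowed = {1/0/0, 1/0/2, 1/1/2, 2/0/0, 2/0/2, 2/1/0, 2/1/2}
[TSO] allowed = {1/0/0, 1/0/2, 1/1/0, 1/1/2, 2/0/0, 2/0/2, 2/1/0, 2/1/2}
[PSO] allowed = {1/0/0, 1/0/2, 1/1/0, 1/1/2, 2/0/0, 2/0/2, 2/1/0, 2/1/2}
target 1/0/2 ∈ {SC,TSO,PSO}

SC:yes TSO:yes PSO:yes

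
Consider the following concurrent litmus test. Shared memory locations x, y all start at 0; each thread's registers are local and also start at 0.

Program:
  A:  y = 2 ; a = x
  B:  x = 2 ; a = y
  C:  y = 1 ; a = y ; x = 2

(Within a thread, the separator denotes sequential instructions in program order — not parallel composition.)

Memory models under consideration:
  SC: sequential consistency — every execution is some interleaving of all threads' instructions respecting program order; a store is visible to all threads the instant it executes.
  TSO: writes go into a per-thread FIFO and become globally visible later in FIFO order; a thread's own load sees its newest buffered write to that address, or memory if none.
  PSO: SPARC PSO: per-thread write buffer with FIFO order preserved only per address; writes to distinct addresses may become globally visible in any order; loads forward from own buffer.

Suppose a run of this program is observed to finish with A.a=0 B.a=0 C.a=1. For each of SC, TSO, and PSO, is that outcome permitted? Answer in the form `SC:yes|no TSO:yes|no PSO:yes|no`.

SC:no TSO:yes PSO:yes

outcome vector order: (A.a,B.a,C.a)
SC: 9 outcomes — {011 021 022 201 202 211 212 221 222}
TSO: 12 outcomes — {001 002 011 012 021 022 201 202 211 212 221 222}
PSO: 12 outcomes — {001 002 011 012 021 022 201 202 211 212 221 222}
target 001 ∈ {TSO,PSO}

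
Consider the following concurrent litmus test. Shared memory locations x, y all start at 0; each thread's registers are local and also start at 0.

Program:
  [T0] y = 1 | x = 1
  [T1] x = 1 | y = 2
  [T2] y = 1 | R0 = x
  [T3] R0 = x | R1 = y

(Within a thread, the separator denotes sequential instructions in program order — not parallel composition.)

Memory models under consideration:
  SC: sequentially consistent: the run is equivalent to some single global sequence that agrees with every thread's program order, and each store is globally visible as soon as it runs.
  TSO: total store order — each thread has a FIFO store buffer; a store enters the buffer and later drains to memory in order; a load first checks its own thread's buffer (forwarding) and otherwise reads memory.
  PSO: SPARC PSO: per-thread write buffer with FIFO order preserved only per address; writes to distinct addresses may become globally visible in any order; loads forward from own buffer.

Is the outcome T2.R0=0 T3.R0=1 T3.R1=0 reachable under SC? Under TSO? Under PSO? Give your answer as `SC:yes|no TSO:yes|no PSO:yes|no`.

SC:no TSO:yes PSO:yes

outcome vector order: (T2.R0,T3.R0,T3.R1)
under SC → 0/0/0; 0/0/1; 0/0/2; 0/1/1; 0/1/2; 1/0/0; 1/0/1; 1/0/2; 1/1/0; 1/1/1; 1/1/2
under TSO → 0/0/0; 0/0/1; 0/0/2; 0/1/0; 0/1/1; 0/1/2; 1/0/0; 1/0/1; 1/0/2; 1/1/0; 1/1/1; 1/1/2
under PSO → 0/0/0; 0/0/1; 0/0/2; 0/1/0; 0/1/1; 0/1/2; 1/0/0; 1/0/1; 1/0/2; 1/1/0; 1/1/1; 1/1/2
target 0/1/0 ∈ {TSO,PSO}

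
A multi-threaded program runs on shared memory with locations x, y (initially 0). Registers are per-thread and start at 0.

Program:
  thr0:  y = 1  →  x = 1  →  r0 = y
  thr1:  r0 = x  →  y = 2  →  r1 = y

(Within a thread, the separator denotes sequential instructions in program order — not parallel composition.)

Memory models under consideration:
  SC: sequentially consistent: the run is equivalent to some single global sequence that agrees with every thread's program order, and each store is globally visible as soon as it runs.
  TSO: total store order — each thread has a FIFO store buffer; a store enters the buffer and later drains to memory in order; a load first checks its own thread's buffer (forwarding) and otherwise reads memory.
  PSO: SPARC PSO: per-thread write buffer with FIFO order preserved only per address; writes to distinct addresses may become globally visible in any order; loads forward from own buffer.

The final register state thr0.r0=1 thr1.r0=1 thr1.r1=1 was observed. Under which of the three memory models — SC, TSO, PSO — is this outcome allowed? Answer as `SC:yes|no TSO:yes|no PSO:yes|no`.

SC:no TSO:no PSO:yes

outcome vector order: (thr0.r0,thr1.r0,thr1.r1)
SC: 5 outcomes — {101, 102, 112, 202, 212}
TSO: 5 outcomes — {101, 102, 112, 202, 212}
PSO: 6 outcomes — {101, 102, 111, 112, 202, 212}
target 111 ∈ {PSO}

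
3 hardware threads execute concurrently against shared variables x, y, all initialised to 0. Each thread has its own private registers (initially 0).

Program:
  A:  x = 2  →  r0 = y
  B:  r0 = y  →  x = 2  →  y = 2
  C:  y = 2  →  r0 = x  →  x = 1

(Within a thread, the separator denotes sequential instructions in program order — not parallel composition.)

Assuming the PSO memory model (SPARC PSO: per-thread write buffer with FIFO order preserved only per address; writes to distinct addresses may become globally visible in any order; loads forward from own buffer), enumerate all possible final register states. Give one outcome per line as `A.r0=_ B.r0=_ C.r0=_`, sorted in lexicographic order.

A.r0=0 B.r0=0 C.r0=0
A.r0=0 B.r0=0 C.r0=2
A.r0=0 B.r0=2 C.r0=0
A.r0=0 B.r0=2 C.r0=2
A.r0=2 B.r0=0 C.r0=0
A.r0=2 B.r0=0 C.r0=2
A.r0=2 B.r0=2 C.r0=0
A.r0=2 B.r0=2 C.r0=2

outcome vector order: (A.r0,B.r0,C.r0)
|PSO outcomes| = 8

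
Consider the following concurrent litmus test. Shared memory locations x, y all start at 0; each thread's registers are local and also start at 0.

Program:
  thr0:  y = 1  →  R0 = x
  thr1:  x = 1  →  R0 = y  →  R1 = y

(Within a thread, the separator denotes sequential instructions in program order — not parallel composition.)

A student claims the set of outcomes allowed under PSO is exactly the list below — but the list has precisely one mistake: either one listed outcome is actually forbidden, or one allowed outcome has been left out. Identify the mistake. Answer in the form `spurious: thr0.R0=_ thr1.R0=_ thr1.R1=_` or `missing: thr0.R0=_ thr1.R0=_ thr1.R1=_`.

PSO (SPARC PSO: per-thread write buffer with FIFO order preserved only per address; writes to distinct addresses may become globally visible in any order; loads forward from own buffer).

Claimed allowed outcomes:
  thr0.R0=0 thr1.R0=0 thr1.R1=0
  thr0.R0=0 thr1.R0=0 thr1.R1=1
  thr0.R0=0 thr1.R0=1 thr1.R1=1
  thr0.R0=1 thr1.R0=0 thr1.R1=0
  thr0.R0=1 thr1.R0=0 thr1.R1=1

outcome vector order: (thr0.R0,thr1.R0,thr1.R1)
[PSO] allowed = {(0,0,0); (0,0,1); (0,1,1); (1,0,0); (1,0,1); (1,1,1)}
PSO∖claimed = {(1,1,1)}

missing: thr0.R0=1 thr1.R0=1 thr1.R1=1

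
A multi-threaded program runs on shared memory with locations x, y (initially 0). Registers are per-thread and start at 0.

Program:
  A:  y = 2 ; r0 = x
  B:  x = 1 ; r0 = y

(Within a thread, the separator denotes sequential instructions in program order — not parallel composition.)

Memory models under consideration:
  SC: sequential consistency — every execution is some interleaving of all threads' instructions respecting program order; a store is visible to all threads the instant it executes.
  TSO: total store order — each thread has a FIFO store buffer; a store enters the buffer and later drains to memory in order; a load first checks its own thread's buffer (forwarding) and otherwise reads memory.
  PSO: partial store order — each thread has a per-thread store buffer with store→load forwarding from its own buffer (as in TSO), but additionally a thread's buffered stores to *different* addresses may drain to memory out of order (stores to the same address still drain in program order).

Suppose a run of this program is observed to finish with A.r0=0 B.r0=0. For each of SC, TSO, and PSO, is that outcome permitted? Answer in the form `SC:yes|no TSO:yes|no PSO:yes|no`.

outcome vector order: (A.r0,B.r0)
under SC → <0 2>; <1 0>; <1 2>
under TSO → <0 0>; <0 2>; <1 0>; <1 2>
under PSO → <0 0>; <0 2>; <1 0>; <1 2>
target <0 0> ∈ {TSO,PSO}

SC:no TSO:yes PSO:yes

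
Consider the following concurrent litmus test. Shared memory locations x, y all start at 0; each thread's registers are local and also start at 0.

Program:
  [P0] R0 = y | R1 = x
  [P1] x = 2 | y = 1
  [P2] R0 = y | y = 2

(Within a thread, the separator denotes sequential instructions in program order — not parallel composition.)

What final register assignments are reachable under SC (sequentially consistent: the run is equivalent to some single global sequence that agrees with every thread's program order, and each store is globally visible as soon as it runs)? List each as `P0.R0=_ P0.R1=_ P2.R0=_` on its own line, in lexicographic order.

outcome vector order: (P0.R0,P0.R1,P2.R0)
|SC outcomes| = 9

P0.R0=0 P0.R1=0 P2.R0=0
P0.R0=0 P0.R1=0 P2.R0=1
P0.R0=0 P0.R1=2 P2.R0=0
P0.R0=0 P0.R1=2 P2.R0=1
P0.R0=1 P0.R1=2 P2.R0=0
P0.R0=1 P0.R1=2 P2.R0=1
P0.R0=2 P0.R1=0 P2.R0=0
P0.R0=2 P0.R1=2 P2.R0=0
P0.R0=2 P0.R1=2 P2.R0=1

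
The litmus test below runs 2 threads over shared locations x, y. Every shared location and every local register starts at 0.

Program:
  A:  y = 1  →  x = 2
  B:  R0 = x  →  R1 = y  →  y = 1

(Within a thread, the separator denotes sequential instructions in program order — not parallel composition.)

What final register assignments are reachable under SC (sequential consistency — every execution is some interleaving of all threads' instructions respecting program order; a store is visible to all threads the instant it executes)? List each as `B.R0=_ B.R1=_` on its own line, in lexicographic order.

outcome vector order: (B.R0,B.R1)
|SC outcomes| = 3

B.R0=0 B.R1=0
B.R0=0 B.R1=1
B.R0=2 B.R1=1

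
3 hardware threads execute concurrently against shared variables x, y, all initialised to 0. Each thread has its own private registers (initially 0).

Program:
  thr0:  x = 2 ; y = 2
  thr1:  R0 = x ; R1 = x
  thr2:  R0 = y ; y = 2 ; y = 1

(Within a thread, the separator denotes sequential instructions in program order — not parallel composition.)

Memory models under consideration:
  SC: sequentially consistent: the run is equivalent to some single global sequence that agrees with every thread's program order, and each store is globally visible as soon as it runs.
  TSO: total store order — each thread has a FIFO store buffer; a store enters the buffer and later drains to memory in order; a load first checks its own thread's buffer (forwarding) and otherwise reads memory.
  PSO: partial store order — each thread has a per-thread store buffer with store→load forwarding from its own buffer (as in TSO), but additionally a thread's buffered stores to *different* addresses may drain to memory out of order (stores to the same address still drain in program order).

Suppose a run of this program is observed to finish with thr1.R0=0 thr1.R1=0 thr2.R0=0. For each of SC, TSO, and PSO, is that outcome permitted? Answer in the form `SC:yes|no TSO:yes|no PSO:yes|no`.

outcome vector order: (thr1.R0,thr1.R1,thr2.R0)
SC (6): 000 002 020 022 220 222
TSO (6): 000 002 020 022 220 222
PSO (6): 000 002 020 022 220 222
target 000 ∈ {SC,TSO,PSO}

SC:yes TSO:yes PSO:yes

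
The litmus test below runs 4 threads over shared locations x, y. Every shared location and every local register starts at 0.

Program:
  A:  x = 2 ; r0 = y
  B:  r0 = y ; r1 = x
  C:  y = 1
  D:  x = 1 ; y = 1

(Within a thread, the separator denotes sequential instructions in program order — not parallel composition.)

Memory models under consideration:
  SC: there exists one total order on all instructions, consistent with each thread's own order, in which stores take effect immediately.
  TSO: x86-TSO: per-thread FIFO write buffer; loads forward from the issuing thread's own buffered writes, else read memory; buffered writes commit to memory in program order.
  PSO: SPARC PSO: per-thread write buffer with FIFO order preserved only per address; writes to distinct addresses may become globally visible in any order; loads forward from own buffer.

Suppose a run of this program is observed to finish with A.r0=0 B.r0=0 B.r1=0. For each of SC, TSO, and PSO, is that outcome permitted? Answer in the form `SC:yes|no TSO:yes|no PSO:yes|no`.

SC:yes TSO:yes PSO:yes

outcome vector order: (A.r0,B.r0,B.r1)
under SC → <0 0 0>; <0 0 1>; <0 0 2>; <0 1 1>; <0 1 2>; <1 0 0>; <1 0 1>; <1 0 2>; <1 1 0>; <1 1 1>; <1 1 2>
under TSO → <0 0 0>; <0 0 1>; <0 0 2>; <0 1 0>; <0 1 1>; <0 1 2>; <1 0 0>; <1 0 1>; <1 0 2>; <1 1 0>; <1 1 1>; <1 1 2>
under PSO → <0 0 0>; <0 0 1>; <0 0 2>; <0 1 0>; <0 1 1>; <0 1 2>; <1 0 0>; <1 0 1>; <1 0 2>; <1 1 0>; <1 1 1>; <1 1 2>
target <0 0 0> ∈ {SC,TSO,PSO}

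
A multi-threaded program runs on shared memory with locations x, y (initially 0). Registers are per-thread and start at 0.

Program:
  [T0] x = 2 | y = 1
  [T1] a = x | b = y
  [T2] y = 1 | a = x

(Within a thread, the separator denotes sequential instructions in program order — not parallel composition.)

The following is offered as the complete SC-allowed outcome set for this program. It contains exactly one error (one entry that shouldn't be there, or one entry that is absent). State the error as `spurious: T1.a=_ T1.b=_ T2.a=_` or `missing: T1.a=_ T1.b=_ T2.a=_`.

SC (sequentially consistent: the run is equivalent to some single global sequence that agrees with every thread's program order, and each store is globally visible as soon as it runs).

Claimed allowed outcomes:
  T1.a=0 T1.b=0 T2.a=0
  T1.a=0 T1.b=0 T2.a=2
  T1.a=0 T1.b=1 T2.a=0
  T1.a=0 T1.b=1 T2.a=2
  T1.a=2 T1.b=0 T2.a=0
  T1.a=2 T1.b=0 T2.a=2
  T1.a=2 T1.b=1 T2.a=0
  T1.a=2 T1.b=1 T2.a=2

outcome vector order: (T1.a,T1.b,T2.a)
[SC] allowed = {0/0/0, 0/0/2, 0/1/0, 0/1/2, 2/0/2, 2/1/0, 2/1/2}
claimed∖SC = {2/0/0}

spurious: T1.a=2 T1.b=0 T2.a=0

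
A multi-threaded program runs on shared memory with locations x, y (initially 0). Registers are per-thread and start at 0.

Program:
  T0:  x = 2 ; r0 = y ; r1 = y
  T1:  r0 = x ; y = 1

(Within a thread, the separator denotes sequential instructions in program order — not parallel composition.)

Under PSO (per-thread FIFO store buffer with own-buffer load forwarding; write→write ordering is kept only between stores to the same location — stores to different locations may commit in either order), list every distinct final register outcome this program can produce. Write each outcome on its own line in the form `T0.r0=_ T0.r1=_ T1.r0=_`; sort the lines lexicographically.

T0.r0=0 T0.r1=0 T1.r0=0
T0.r0=0 T0.r1=0 T1.r0=2
T0.r0=0 T0.r1=1 T1.r0=0
T0.r0=0 T0.r1=1 T1.r0=2
T0.r0=1 T0.r1=1 T1.r0=0
T0.r0=1 T0.r1=1 T1.r0=2

outcome vector order: (T0.r0,T0.r1,T1.r0)
|PSO outcomes| = 6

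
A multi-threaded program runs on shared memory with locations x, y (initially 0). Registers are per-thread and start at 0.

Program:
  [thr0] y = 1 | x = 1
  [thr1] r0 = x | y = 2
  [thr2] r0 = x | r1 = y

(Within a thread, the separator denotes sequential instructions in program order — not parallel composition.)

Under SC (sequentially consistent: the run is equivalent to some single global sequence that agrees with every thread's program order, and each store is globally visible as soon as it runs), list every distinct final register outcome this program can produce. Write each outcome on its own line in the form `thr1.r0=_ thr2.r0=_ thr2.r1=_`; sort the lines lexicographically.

outcome vector order: (thr1.r0,thr2.r0,thr2.r1)
|SC outcomes| = 10

thr1.r0=0 thr2.r0=0 thr2.r1=0
thr1.r0=0 thr2.r0=0 thr2.r1=1
thr1.r0=0 thr2.r0=0 thr2.r1=2
thr1.r0=0 thr2.r0=1 thr2.r1=1
thr1.r0=0 thr2.r0=1 thr2.r1=2
thr1.r0=1 thr2.r0=0 thr2.r1=0
thr1.r0=1 thr2.r0=0 thr2.r1=1
thr1.r0=1 thr2.r0=0 thr2.r1=2
thr1.r0=1 thr2.r0=1 thr2.r1=1
thr1.r0=1 thr2.r0=1 thr2.r1=2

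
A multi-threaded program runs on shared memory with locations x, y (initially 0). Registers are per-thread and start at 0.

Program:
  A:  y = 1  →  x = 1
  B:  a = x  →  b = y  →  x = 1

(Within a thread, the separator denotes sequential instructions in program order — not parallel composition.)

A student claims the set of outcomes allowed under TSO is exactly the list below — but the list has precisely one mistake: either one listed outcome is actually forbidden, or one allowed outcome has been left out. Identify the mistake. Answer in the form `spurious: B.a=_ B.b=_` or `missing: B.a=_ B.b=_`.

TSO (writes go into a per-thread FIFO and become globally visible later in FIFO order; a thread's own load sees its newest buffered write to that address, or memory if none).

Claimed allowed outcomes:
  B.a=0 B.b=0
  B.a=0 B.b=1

missing: B.a=1 B.b=1

outcome vector order: (B.a,B.b)
TSO (3): (0,0) (0,1) (1,1)
TSO∖claimed = {(1,1)}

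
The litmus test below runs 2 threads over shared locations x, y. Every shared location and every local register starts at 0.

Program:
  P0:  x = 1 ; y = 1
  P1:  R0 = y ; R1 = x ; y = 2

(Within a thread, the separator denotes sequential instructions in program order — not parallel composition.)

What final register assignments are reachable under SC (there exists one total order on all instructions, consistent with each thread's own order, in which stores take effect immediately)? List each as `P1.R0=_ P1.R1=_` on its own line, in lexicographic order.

P1.R0=0 P1.R1=0
P1.R0=0 P1.R1=1
P1.R0=1 P1.R1=1

outcome vector order: (P1.R0,P1.R1)
|SC outcomes| = 3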